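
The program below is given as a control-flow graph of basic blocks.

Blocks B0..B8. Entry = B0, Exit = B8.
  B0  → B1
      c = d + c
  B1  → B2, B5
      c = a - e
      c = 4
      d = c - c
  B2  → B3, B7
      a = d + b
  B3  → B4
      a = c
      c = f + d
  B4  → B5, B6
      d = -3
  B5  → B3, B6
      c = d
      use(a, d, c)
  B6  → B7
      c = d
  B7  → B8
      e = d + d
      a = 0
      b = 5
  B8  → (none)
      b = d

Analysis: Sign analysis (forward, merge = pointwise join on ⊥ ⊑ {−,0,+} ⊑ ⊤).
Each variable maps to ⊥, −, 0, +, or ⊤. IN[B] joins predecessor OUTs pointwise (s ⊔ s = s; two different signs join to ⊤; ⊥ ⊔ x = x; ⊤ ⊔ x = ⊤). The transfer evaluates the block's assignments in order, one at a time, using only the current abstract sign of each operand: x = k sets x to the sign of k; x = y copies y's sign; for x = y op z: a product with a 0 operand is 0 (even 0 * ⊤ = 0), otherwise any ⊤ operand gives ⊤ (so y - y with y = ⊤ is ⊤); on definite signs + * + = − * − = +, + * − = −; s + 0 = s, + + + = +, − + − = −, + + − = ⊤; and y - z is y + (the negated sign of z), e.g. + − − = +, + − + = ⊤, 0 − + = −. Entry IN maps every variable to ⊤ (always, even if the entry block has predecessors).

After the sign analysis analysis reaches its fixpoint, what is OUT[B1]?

Fixpoint table:
  B0:   IN=(all ⊤)   OUT=(all ⊤)
  B1:   IN=(all ⊤)   OUT={c:+; rest ⊤}
  B2:   IN={c:+; rest ⊤}   OUT={c:+; rest ⊤}
  B3:   IN=(all ⊤)   OUT=(all ⊤)
  B4:   IN=(all ⊤)   OUT={d:-; rest ⊤}
  B5:   IN=(all ⊤)   OUT=(all ⊤)
  B6:   IN=(all ⊤)   OUT=(all ⊤)
  B7:   IN=(all ⊤)   OUT={a:0, b:+; rest ⊤}
  B8:   IN={a:0, b:+; rest ⊤}   OUT={a:0; rest ⊤}

Merge at B1: IN[B1] = OUT[B0] = {a: ⊤, b: ⊤, c: ⊤, d: ⊤, e: ⊤, f: ⊤}
Applying B1's transfer function to that IN value gives OUT[B1] (row B1 above).

Answer: {a: ⊤, b: ⊤, c: +, d: ⊤, e: ⊤, f: ⊤}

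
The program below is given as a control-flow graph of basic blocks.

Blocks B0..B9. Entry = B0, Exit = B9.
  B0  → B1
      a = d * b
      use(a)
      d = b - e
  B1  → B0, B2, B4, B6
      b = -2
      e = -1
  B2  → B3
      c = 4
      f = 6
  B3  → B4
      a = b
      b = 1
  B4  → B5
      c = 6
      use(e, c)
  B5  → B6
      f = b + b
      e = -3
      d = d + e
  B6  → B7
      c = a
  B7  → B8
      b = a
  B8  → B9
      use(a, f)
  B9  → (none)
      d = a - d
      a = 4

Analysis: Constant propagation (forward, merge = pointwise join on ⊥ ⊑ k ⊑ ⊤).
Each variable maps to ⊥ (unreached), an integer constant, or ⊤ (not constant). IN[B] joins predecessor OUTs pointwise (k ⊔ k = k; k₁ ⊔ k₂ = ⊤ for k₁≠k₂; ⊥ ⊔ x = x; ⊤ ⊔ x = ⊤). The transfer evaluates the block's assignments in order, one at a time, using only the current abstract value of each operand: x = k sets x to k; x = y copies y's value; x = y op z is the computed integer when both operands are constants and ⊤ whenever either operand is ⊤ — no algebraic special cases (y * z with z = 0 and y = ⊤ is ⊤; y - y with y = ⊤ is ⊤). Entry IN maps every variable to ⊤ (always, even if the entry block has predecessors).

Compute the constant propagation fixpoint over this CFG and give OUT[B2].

Fixpoint table:
  B0:   IN=(all ⊤)   OUT=(all ⊤)
  B1:   IN=(all ⊤)   OUT={b:-2, e:-1; rest ⊤}
  B2:   IN={b:-2, e:-1; rest ⊤}   OUT={b:-2, c:4, e:-1, f:6; rest ⊤}
  B3:   IN={b:-2, c:4, e:-1, f:6; rest ⊤}   OUT={a:-2, b:1, c:4, e:-1, f:6; rest ⊤}
  B4:   IN={e:-1; rest ⊤}   OUT={c:6, e:-1; rest ⊤}
  B5:   IN={c:6, e:-1; rest ⊤}   OUT={c:6, e:-3; rest ⊤}
  B6:   IN=(all ⊤)   OUT=(all ⊤)
  B7:   IN=(all ⊤)   OUT=(all ⊤)
  B8:   IN=(all ⊤)   OUT=(all ⊤)
  B9:   IN=(all ⊤)   OUT={a:4; rest ⊤}

Merge at B2: IN[B2] = OUT[B1] = {a: ⊤, b: -2, c: ⊤, d: ⊤, e: -1, f: ⊤}
Applying B2's transfer function to that IN value gives OUT[B2] (row B2 above).

Answer: {a: ⊤, b: -2, c: 4, d: ⊤, e: -1, f: 6}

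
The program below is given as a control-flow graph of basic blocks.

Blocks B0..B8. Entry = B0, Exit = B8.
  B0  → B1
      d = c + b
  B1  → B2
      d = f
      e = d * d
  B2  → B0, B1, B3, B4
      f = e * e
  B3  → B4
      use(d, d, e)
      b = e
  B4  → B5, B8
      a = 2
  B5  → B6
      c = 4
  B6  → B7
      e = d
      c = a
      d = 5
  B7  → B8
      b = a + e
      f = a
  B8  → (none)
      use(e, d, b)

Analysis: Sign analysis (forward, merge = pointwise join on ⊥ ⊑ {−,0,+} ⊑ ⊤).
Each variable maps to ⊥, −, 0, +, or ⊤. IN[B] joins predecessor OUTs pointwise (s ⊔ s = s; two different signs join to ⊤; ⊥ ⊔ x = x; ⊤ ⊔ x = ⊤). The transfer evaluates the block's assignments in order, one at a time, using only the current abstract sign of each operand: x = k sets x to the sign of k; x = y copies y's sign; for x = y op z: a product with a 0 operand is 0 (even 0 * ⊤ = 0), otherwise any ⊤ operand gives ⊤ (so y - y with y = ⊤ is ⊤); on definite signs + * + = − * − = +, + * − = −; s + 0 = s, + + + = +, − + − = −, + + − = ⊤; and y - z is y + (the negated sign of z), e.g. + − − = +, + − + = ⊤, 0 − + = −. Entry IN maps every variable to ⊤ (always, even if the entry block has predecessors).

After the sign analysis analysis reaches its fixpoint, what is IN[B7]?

Answer: {a: +, b: ⊤, c: +, d: +, e: ⊤, f: ⊤}

Working:
Fixpoint table:
  B0: | IN=(all ⊤) | OUT=(all ⊤)
  B1: | IN=(all ⊤) | OUT=(all ⊤)
  B2: | IN=(all ⊤) | OUT=(all ⊤)
  B3: | IN=(all ⊤) | OUT=(all ⊤)
  B4: | IN=(all ⊤) | OUT={a:+; rest ⊤}
  B5: | IN={a:+; rest ⊤} | OUT={a:+, c:+; rest ⊤}
  B6: | IN={a:+, c:+; rest ⊤} | OUT={a:+, c:+, d:+; rest ⊤}
  B7: | IN={a:+, c:+, d:+; rest ⊤} | OUT={a:+, c:+, d:+, f:+; rest ⊤}
  B8: | IN={a:+; rest ⊤} | OUT={a:+; rest ⊤}

Merge at B7: IN[B7] = OUT[B6] = {a: +, b: ⊤, c: +, d: +, e: ⊤, f: ⊤}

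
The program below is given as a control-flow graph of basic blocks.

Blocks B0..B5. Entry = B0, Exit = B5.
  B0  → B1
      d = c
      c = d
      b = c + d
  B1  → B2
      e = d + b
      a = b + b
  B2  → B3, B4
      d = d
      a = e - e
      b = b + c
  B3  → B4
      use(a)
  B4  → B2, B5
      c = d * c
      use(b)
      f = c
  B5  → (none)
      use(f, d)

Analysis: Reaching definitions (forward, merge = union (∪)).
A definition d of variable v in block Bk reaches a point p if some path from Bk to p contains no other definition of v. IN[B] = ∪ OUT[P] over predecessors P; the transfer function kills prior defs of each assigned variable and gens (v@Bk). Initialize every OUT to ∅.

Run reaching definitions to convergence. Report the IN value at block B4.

Fixpoint table:
  B0:   IN={}   OUT={b@B0, c@B0, d@B0}
  B1:   IN={b@B0, c@B0, d@B0}   OUT={a@B1, b@B0, c@B0, d@B0, e@B1}
  B2:   IN={a@B1, a@B2, b@B0, b@B2, c@B0, c@B4, d@B0, d@B2, e@B1, f@B4}   OUT={a@B2, b@B2, c@B0, c@B4, d@B2, e@B1, f@B4}
  B3:   IN={a@B2, b@B2, c@B0, c@B4, d@B2, e@B1, f@B4}   OUT={a@B2, b@B2, c@B0, c@B4, d@B2, e@B1, f@B4}
  B4:   IN={a@B2, b@B2, c@B0, c@B4, d@B2, e@B1, f@B4}   OUT={a@B2, b@B2, c@B4, d@B2, e@B1, f@B4}
  B5:   IN={a@B2, b@B2, c@B4, d@B2, e@B1, f@B4}   OUT={a@B2, b@B2, c@B4, d@B2, e@B1, f@B4}

Merge at B4: IN[B4] = OUT[B2] ⊔ OUT[B3] = {a@B2, b@B2, c@B0, c@B4, d@B2, e@B1, f@B4}

Answer: {a@B2, b@B2, c@B0, c@B4, d@B2, e@B1, f@B4}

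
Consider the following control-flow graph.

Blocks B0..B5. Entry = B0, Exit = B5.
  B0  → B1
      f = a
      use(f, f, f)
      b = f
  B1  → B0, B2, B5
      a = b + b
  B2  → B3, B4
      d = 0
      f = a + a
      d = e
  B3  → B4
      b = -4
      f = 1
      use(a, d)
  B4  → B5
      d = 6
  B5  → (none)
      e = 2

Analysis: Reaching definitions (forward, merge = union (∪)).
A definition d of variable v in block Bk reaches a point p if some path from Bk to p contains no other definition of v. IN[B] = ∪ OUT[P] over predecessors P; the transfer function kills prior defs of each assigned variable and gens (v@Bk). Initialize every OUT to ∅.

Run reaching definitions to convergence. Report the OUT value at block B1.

Answer: {a@B1, b@B0, f@B0}

Derivation:
Per-block solution:
  B0: | IN={a@B1, b@B0, f@B0} | OUT={a@B1, b@B0, f@B0}
  B1: | IN={a@B1, b@B0, f@B0} | OUT={a@B1, b@B0, f@B0}
  B2: | IN={a@B1, b@B0, f@B0} | OUT={a@B1, b@B0, d@B2, f@B2}
  B3: | IN={a@B1, b@B0, d@B2, f@B2} | OUT={a@B1, b@B3, d@B2, f@B3}
  B4: | IN={a@B1, b@B0, b@B3, d@B2, f@B2, f@B3} | OUT={a@B1, b@B0, b@B3, d@B4, f@B2, f@B3}
  B5: | IN={a@B1, b@B0, b@B3, d@B4, f@B0, f@B2, f@B3} | OUT={a@B1, b@B0, b@B3, d@B4, e@B5, f@B0, f@B2, f@B3}

Merge at B1: IN[B1] = OUT[B0] = {a@B1, b@B0, f@B0}
Applying B1's transfer function to that IN value gives OUT[B1] (row B1 above).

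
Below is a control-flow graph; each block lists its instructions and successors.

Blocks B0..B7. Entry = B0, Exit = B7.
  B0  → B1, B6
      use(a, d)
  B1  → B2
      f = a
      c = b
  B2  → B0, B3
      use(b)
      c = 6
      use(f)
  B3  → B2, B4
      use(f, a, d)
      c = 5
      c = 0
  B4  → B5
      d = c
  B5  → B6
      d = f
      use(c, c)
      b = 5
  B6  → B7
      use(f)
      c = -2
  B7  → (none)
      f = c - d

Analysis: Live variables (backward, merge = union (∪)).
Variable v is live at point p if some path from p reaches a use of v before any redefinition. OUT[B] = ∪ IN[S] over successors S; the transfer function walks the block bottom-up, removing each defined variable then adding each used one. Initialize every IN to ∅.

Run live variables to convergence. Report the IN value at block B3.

Answer: {a, b, d, f}

Trace:
Fixpoint table:
  B0:   IN={a, b, d, f}   OUT={a, b, d, f}
  B1:   IN={a, b, d}   OUT={a, b, d, f}
  B2:   IN={a, b, d, f}   OUT={a, b, d, f}
  B3:   IN={a, b, d, f}   OUT={a, b, c, d, f}
  B4:   IN={c, f}   OUT={c, f}
  B5:   IN={c, f}   OUT={d, f}
  B6:   IN={d, f}   OUT={c, d}
  B7:   IN={c, d}   OUT={}

Merge at B3: OUT[B3] = IN[B2] ⊔ IN[B4] = {a, b, c, d, f}
Applying B3's transfer function to that OUT value gives IN[B3] (row B3 above).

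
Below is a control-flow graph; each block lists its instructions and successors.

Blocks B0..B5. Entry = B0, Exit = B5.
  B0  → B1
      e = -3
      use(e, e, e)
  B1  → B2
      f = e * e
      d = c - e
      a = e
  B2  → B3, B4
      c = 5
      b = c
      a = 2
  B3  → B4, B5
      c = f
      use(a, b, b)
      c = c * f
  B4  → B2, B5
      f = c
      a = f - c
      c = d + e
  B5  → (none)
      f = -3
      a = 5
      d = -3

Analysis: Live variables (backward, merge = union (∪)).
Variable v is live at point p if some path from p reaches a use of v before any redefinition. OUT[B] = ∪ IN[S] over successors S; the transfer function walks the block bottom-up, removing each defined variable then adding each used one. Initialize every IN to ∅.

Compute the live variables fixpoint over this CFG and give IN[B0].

Answer: {c}

Derivation:
Per-block solution:
  B0:  IN={c}  OUT={c, e}
  B1:  IN={c, e}  OUT={d, e, f}
  B2:  IN={d, e, f}  OUT={a, b, c, d, e, f}
  B3:  IN={a, b, d, e, f}  OUT={c, d, e}
  B4:  IN={c, d, e}  OUT={d, e, f}
  B5:  IN={}  OUT={}

Merge at B0: OUT[B0] = IN[B1] = {c, e}
Applying B0's transfer function to that OUT value gives IN[B0] (row B0 above).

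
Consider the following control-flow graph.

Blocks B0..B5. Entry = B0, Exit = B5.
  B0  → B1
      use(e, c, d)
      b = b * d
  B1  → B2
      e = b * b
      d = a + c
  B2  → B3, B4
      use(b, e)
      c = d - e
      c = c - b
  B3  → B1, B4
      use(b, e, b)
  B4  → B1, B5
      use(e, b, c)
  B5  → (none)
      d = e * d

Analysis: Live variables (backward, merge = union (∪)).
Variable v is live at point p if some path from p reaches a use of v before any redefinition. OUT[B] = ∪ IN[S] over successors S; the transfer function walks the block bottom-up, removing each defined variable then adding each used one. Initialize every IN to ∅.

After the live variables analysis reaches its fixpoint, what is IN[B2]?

Fixpoint table:
  B0:   IN={a, b, c, d, e}   OUT={a, b, c}
  B1:   IN={a, b, c}   OUT={a, b, d, e}
  B2:   IN={a, b, d, e}   OUT={a, b, c, d, e}
  B3:   IN={a, b, c, d, e}   OUT={a, b, c, d, e}
  B4:   IN={a, b, c, d, e}   OUT={a, b, c, d, e}
  B5:   IN={d, e}   OUT={}

Merge at B2: OUT[B2] = IN[B3] ⊔ IN[B4] = {a, b, c, d, e}
Applying B2's transfer function to that OUT value gives IN[B2] (row B2 above).

Answer: {a, b, d, e}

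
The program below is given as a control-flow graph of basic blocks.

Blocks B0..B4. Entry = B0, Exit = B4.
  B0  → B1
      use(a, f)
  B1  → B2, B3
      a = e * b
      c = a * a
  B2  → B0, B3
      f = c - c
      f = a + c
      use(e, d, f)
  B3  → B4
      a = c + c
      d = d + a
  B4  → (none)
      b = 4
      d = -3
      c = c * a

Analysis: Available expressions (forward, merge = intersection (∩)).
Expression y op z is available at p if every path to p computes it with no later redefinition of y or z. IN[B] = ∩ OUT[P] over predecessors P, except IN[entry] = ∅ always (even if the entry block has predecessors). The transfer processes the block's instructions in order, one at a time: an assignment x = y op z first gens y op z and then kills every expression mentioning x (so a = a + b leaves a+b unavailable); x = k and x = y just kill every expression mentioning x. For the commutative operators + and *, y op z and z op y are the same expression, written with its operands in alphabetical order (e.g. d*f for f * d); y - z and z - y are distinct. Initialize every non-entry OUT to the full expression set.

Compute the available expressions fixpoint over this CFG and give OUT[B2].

Answer: {a*a, a+c, b*e, c-c}

Working:
Fixpoint table:
  B0:   IN={}   OUT={}
  B1:   IN={}   OUT={a*a, b*e}
  B2:   IN={a*a, b*e}   OUT={a*a, a+c, b*e, c-c}
  B3:   IN={a*a, b*e}   OUT={b*e, c+c}
  B4:   IN={b*e, c+c}   OUT={}

Merge at B2: IN[B2] = OUT[B1] = {a*a, b*e}
Applying B2's transfer function to that IN value gives OUT[B2] (row B2 above).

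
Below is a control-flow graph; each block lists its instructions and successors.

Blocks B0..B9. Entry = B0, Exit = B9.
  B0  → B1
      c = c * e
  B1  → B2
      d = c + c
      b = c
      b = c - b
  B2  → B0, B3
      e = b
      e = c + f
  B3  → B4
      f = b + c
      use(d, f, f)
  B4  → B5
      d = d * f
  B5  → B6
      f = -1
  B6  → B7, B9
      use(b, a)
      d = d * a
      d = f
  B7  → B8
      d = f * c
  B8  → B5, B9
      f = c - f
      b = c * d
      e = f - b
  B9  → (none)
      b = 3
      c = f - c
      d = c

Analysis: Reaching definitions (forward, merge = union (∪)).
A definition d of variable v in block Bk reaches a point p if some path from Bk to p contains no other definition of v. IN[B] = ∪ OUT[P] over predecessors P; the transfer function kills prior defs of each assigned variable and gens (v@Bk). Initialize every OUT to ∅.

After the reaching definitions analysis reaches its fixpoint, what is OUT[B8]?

Answer: {b@B8, c@B0, d@B7, e@B8, f@B8}

Working:
Per-block solution:
  B0:   IN={b@B1, c@B0, d@B1, e@B2}   OUT={b@B1, c@B0, d@B1, e@B2}
  B1:   IN={b@B1, c@B0, d@B1, e@B2}   OUT={b@B1, c@B0, d@B1, e@B2}
  B2:   IN={b@B1, c@B0, d@B1, e@B2}   OUT={b@B1, c@B0, d@B1, e@B2}
  B3:   IN={b@B1, c@B0, d@B1, e@B2}   OUT={b@B1, c@B0, d@B1, e@B2, f@B3}
  B4:   IN={b@B1, c@B0, d@B1, e@B2, f@B3}   OUT={b@B1, c@B0, d@B4, e@B2, f@B3}
  B5:   IN={b@B1, b@B8, c@B0, d@B4, d@B7, e@B2, e@B8, f@B3, f@B8}   OUT={b@B1, b@B8, c@B0, d@B4, d@B7, e@B2, e@B8, f@B5}
  B6:   IN={b@B1, b@B8, c@B0, d@B4, d@B7, e@B2, e@B8, f@B5}   OUT={b@B1, b@B8, c@B0, d@B6, e@B2, e@B8, f@B5}
  B7:   IN={b@B1, b@B8, c@B0, d@B6, e@B2, e@B8, f@B5}   OUT={b@B1, b@B8, c@B0, d@B7, e@B2, e@B8, f@B5}
  B8:   IN={b@B1, b@B8, c@B0, d@B7, e@B2, e@B8, f@B5}   OUT={b@B8, c@B0, d@B7, e@B8, f@B8}
  B9:   IN={b@B1, b@B8, c@B0, d@B6, d@B7, e@B2, e@B8, f@B5, f@B8}   OUT={b@B9, c@B9, d@B9, e@B2, e@B8, f@B5, f@B8}

Merge at B8: IN[B8] = OUT[B7] = {b@B1, b@B8, c@B0, d@B7, e@B2, e@B8, f@B5}
Applying B8's transfer function to that IN value gives OUT[B8] (row B8 above).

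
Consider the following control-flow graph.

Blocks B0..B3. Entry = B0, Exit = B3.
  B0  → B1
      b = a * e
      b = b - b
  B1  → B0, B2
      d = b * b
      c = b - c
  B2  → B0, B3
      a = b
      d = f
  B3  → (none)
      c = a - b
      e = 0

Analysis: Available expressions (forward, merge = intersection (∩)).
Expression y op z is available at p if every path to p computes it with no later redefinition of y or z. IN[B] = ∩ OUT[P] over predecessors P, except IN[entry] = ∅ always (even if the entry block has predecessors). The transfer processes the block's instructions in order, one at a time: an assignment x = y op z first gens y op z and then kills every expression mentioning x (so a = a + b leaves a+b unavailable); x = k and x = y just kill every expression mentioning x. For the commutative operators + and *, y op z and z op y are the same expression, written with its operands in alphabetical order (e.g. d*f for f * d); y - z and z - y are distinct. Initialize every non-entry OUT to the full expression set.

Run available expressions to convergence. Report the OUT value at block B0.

Per-block solution:
  B0:   IN={}   OUT={a*e}
  B1:   IN={a*e}   OUT={a*e, b*b}
  B2:   IN={a*e, b*b}   OUT={b*b}
  B3:   IN={b*b}   OUT={a-b, b*b}

Merge at B0 (entry node, so the boundary value {} is joined with the incoming edge(s)): IN[B0] = {} ∩ OUT[B1] ∩ OUT[B2] = {}
Applying B0's transfer function to that IN value gives OUT[B0] (row B0 above).

Answer: {a*e}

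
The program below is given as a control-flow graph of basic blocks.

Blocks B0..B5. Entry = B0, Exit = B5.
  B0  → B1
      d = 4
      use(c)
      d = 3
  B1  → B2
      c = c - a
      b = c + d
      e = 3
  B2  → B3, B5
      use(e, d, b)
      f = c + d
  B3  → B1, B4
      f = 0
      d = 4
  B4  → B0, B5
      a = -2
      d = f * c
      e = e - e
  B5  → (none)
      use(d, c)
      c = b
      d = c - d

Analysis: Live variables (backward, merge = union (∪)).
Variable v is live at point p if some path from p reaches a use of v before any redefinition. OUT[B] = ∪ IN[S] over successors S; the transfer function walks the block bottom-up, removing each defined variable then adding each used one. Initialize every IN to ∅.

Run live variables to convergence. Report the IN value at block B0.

Converged values:
  B0:  IN={a, c}  OUT={a, c, d}
  B1:  IN={a, c, d}  OUT={a, b, c, d, e}
  B2:  IN={a, b, c, d, e}  OUT={a, b, c, d, e}
  B3:  IN={a, b, c, e}  OUT={a, b, c, d, e, f}
  B4:  IN={b, c, e, f}  OUT={a, b, c, d}
  B5:  IN={b, c, d}  OUT={}

Merge at B0: OUT[B0] = IN[B1] = {a, c, d}
Applying B0's transfer function to that OUT value gives IN[B0] (row B0 above).

Answer: {a, c}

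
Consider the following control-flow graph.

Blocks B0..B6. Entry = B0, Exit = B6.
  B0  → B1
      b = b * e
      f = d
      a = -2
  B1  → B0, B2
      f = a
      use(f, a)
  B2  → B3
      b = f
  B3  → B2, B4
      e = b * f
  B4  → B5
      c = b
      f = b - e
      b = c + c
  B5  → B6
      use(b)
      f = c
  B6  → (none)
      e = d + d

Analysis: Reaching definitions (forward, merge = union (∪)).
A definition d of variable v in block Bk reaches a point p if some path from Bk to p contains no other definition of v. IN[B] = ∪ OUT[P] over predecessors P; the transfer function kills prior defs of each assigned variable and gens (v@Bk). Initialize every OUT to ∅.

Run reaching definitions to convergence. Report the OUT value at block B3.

Answer: {a@B0, b@B2, e@B3, f@B1}

Trace:
Fixpoint table:
  B0:  IN={a@B0, b@B0, f@B1}  OUT={a@B0, b@B0, f@B0}
  B1:  IN={a@B0, b@B0, f@B0}  OUT={a@B0, b@B0, f@B1}
  B2:  IN={a@B0, b@B0, b@B2, e@B3, f@B1}  OUT={a@B0, b@B2, e@B3, f@B1}
  B3:  IN={a@B0, b@B2, e@B3, f@B1}  OUT={a@B0, b@B2, e@B3, f@B1}
  B4:  IN={a@B0, b@B2, e@B3, f@B1}  OUT={a@B0, b@B4, c@B4, e@B3, f@B4}
  B5:  IN={a@B0, b@B4, c@B4, e@B3, f@B4}  OUT={a@B0, b@B4, c@B4, e@B3, f@B5}
  B6:  IN={a@B0, b@B4, c@B4, e@B3, f@B5}  OUT={a@B0, b@B4, c@B4, e@B6, f@B5}

Merge at B3: IN[B3] = OUT[B2] = {a@B0, b@B2, e@B3, f@B1}
Applying B3's transfer function to that IN value gives OUT[B3] (row B3 above).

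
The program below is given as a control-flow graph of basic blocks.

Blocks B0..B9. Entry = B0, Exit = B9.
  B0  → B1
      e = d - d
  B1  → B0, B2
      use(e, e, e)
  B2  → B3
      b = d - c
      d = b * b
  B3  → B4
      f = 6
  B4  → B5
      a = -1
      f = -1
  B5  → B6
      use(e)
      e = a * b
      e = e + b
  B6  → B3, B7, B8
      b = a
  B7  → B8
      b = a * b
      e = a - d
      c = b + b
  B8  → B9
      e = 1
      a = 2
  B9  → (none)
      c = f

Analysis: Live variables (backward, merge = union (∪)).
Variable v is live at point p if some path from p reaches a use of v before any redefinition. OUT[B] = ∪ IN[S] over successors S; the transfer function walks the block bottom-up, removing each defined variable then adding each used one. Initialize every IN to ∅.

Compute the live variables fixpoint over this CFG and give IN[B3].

Answer: {b, d, e}

Derivation:
Converged values:
  B0:  IN={c, d}  OUT={c, d, e}
  B1:  IN={c, d, e}  OUT={c, d, e}
  B2:  IN={c, d, e}  OUT={b, d, e}
  B3:  IN={b, d, e}  OUT={b, d, e}
  B4:  IN={b, d, e}  OUT={a, b, d, e, f}
  B5:  IN={a, b, d, e, f}  OUT={a, d, e, f}
  B6:  IN={a, d, e, f}  OUT={a, b, d, e, f}
  B7:  IN={a, b, d, f}  OUT={f}
  B8:  IN={f}  OUT={f}
  B9:  IN={f}  OUT={}

Merge at B3: OUT[B3] = IN[B4] = {b, d, e}
Applying B3's transfer function to that OUT value gives IN[B3] (row B3 above).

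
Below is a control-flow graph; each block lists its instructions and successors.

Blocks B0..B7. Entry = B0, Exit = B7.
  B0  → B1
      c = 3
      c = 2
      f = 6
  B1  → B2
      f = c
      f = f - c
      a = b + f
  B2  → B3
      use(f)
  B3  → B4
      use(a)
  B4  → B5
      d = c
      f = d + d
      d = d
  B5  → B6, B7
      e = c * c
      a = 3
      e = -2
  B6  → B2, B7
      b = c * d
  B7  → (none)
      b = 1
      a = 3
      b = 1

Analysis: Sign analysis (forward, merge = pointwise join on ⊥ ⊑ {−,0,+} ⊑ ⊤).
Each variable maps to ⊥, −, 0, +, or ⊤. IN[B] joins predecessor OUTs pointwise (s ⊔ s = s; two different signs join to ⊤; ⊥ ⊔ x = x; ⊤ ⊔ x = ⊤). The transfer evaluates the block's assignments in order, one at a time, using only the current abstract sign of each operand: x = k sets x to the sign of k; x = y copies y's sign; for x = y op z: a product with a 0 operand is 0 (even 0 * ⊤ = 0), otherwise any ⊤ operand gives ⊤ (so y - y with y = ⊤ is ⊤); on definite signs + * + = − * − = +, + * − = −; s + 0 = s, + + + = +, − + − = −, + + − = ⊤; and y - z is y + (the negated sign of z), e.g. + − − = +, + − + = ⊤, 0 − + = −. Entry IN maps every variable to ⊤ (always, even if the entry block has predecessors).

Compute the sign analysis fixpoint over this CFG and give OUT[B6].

Converged values:
  B0: | IN=(all ⊤) | OUT={c:+, f:+; rest ⊤}
  B1: | IN={c:+, f:+; rest ⊤} | OUT={c:+; rest ⊤}
  B2: | IN={c:+; rest ⊤} | OUT={c:+; rest ⊤}
  B3: | IN={c:+; rest ⊤} | OUT={c:+; rest ⊤}
  B4: | IN={c:+; rest ⊤} | OUT={c:+, d:+, f:+; rest ⊤}
  B5: | IN={c:+, d:+, f:+; rest ⊤} | OUT={a:+, c:+, d:+, e:-, f:+; rest ⊤}
  B6: | IN={a:+, c:+, d:+, e:-, f:+; rest ⊤} | OUT={a:+, b:+, c:+, d:+, e:-, f:+; rest ⊤}
  B7: | IN={a:+, c:+, d:+, e:-, f:+; rest ⊤} | OUT={a:+, b:+, c:+, d:+, e:-, f:+; rest ⊤}

Merge at B6: IN[B6] = OUT[B5] = {a: +, b: ⊤, c: +, d: +, e: -, f: +}
Applying B6's transfer function to that IN value gives OUT[B6] (row B6 above).

Answer: {a: +, b: +, c: +, d: +, e: -, f: +}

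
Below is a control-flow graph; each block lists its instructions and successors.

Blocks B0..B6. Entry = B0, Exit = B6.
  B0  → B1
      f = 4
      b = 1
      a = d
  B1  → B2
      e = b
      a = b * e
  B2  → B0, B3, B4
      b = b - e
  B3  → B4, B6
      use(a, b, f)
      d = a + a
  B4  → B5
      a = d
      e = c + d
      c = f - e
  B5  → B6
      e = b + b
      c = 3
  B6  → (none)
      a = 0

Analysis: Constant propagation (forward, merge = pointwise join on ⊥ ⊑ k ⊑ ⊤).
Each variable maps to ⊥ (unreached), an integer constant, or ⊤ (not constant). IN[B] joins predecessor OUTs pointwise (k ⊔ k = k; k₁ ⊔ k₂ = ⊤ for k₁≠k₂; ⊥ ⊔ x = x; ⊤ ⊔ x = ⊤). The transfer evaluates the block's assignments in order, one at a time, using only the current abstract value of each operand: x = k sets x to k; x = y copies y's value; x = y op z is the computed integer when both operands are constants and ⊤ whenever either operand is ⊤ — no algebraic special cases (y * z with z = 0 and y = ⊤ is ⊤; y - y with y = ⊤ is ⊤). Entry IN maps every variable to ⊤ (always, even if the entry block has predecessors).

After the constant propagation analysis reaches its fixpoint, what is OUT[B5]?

Fixpoint table:
  B0:   IN=(all ⊤)   OUT={b:1, f:4; rest ⊤}
  B1:   IN={b:1, f:4; rest ⊤}   OUT={a:1, b:1, e:1, f:4; rest ⊤}
  B2:   IN={a:1, b:1, e:1, f:4; rest ⊤}   OUT={a:1, b:0, e:1, f:4; rest ⊤}
  B3:   IN={a:1, b:0, e:1, f:4; rest ⊤}   OUT={a:1, b:0, d:2, e:1, f:4; rest ⊤}
  B4:   IN={a:1, b:0, e:1, f:4; rest ⊤}   OUT={b:0, f:4; rest ⊤}
  B5:   IN={b:0, f:4; rest ⊤}   OUT={b:0, c:3, e:0, f:4; rest ⊤}
  B6:   IN={b:0, f:4; rest ⊤}   OUT={a:0, b:0, f:4; rest ⊤}

Merge at B5: IN[B5] = OUT[B4] = {a: ⊤, b: 0, c: ⊤, d: ⊤, e: ⊤, f: 4}
Applying B5's transfer function to that IN value gives OUT[B5] (row B5 above).

Answer: {a: ⊤, b: 0, c: 3, d: ⊤, e: 0, f: 4}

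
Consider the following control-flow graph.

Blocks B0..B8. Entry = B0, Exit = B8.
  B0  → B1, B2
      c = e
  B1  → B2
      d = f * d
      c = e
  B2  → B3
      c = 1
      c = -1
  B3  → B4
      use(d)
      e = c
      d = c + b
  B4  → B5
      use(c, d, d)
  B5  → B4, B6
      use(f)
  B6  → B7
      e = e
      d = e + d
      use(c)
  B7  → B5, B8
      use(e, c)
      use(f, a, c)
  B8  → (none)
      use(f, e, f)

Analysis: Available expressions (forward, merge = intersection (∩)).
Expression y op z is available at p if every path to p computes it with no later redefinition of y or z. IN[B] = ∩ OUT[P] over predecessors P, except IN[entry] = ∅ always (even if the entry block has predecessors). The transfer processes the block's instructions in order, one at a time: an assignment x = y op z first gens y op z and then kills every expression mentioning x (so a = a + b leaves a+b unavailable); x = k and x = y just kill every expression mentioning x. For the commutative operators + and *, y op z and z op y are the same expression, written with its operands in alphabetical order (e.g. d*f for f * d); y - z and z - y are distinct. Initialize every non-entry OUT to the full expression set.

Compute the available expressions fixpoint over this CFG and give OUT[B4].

Per-block solution:
  B0:  IN={}  OUT={}
  B1:  IN={}  OUT={}
  B2:  IN={}  OUT={}
  B3:  IN={}  OUT={b+c}
  B4:  IN={b+c}  OUT={b+c}
  B5:  IN={b+c}  OUT={b+c}
  B6:  IN={b+c}  OUT={b+c}
  B7:  IN={b+c}  OUT={b+c}
  B8:  IN={b+c}  OUT={b+c}

Merge at B4: IN[B4] = OUT[B3] ∩ OUT[B5] = {b+c}
Applying B4's transfer function to that IN value gives OUT[B4] (row B4 above).

Answer: {b+c}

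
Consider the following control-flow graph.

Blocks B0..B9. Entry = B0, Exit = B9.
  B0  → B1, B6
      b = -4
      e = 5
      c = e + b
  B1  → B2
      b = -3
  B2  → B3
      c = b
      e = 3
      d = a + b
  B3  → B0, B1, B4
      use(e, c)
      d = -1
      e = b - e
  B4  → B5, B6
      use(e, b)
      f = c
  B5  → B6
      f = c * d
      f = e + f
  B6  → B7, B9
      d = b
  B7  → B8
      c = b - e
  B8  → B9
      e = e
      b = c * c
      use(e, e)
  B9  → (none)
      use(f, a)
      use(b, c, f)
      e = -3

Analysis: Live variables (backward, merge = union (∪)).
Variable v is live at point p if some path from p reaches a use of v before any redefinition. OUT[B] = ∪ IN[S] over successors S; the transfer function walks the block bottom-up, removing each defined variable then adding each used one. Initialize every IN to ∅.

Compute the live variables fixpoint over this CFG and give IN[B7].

Answer: {a, b, e, f}

Trace:
Converged values:
  B0:   IN={a, f}   OUT={a, b, c, e, f}
  B1:   IN={a, f}   OUT={a, b, f}
  B2:   IN={a, b, f}   OUT={a, b, c, e, f}
  B3:   IN={a, b, c, e, f}   OUT={a, b, c, d, e, f}
  B4:   IN={a, b, c, d, e}   OUT={a, b, c, d, e, f}
  B5:   IN={a, b, c, d, e}   OUT={a, b, c, e, f}
  B6:   IN={a, b, c, e, f}   OUT={a, b, c, e, f}
  B7:   IN={a, b, e, f}   OUT={a, c, e, f}
  B8:   IN={a, c, e, f}   OUT={a, b, c, f}
  B9:   IN={a, b, c, f}   OUT={}

Merge at B7: OUT[B7] = IN[B8] = {a, c, e, f}
Applying B7's transfer function to that OUT value gives IN[B7] (row B7 above).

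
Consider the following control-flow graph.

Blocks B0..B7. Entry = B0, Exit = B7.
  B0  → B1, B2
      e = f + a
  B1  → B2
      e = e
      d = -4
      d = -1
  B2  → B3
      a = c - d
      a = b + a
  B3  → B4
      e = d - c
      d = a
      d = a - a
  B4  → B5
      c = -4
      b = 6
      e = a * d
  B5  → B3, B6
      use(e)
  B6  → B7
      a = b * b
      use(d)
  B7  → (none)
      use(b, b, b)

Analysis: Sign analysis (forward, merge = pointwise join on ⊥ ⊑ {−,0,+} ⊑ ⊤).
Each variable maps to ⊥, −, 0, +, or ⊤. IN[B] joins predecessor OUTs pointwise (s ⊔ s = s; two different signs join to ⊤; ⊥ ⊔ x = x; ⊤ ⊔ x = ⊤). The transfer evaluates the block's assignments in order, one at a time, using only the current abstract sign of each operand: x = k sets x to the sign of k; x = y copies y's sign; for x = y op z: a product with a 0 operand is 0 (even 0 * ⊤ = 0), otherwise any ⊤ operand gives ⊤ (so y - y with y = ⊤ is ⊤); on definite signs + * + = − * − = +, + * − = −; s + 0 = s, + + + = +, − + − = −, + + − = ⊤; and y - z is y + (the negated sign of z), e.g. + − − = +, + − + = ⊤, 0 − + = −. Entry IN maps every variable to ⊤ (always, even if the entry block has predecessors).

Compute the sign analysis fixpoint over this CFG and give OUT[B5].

Answer: {a: ⊤, b: +, c: -, d: ⊤, e: ⊤, f: ⊤}

Trace:
Fixpoint table:
  B0: | IN=(all ⊤) | OUT=(all ⊤)
  B1: | IN=(all ⊤) | OUT={d:-; rest ⊤}
  B2: | IN=(all ⊤) | OUT=(all ⊤)
  B3: | IN=(all ⊤) | OUT=(all ⊤)
  B4: | IN=(all ⊤) | OUT={b:+, c:-; rest ⊤}
  B5: | IN={b:+, c:-; rest ⊤} | OUT={b:+, c:-; rest ⊤}
  B6: | IN={b:+, c:-; rest ⊤} | OUT={a:+, b:+, c:-; rest ⊤}
  B7: | IN={a:+, b:+, c:-; rest ⊤} | OUT={a:+, b:+, c:-; rest ⊤}

Merge at B5: IN[B5] = OUT[B4] = {a: ⊤, b: +, c: -, d: ⊤, e: ⊤, f: ⊤}
Applying B5's transfer function to that IN value gives OUT[B5] (row B5 above).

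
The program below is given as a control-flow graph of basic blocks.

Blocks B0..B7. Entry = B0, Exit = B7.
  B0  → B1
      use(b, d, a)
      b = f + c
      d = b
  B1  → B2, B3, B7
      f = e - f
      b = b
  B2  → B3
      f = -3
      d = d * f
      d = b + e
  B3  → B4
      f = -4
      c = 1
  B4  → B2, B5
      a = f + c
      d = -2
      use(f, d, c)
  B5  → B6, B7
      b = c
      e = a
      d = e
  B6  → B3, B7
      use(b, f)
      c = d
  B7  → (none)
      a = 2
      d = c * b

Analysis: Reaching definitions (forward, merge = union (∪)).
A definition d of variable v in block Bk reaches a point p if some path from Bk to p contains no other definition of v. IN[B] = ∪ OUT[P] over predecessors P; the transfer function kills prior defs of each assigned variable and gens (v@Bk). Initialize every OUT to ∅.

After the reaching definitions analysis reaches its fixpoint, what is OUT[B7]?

Answer: {a@B7, b@B1, b@B5, c@B3, c@B6, d@B7, e@B5, f@B1, f@B3}

Derivation:
Per-block solution:
  B0:  IN={}  OUT={b@B0, d@B0}
  B1:  IN={b@B0, d@B0}  OUT={b@B1, d@B0, f@B1}
  B2:  IN={a@B4, b@B1, b@B5, c@B3, d@B0, d@B4, e@B5, f@B1, f@B3}  OUT={a@B4, b@B1, b@B5, c@B3, d@B2, e@B5, f@B2}
  B3:  IN={a@B4, b@B1, b@B5, c@B3, c@B6, d@B0, d@B2, d@B5, e@B5, f@B1, f@B2, f@B3}  OUT={a@B4, b@B1, b@B5, c@B3, d@B0, d@B2, d@B5, e@B5, f@B3}
  B4:  IN={a@B4, b@B1, b@B5, c@B3, d@B0, d@B2, d@B5, e@B5, f@B3}  OUT={a@B4, b@B1, b@B5, c@B3, d@B4, e@B5, f@B3}
  B5:  IN={a@B4, b@B1, b@B5, c@B3, d@B4, e@B5, f@B3}  OUT={a@B4, b@B5, c@B3, d@B5, e@B5, f@B3}
  B6:  IN={a@B4, b@B5, c@B3, d@B5, e@B5, f@B3}  OUT={a@B4, b@B5, c@B6, d@B5, e@B5, f@B3}
  B7:  IN={a@B4, b@B1, b@B5, c@B3, c@B6, d@B0, d@B5, e@B5, f@B1, f@B3}  OUT={a@B7, b@B1, b@B5, c@B3, c@B6, d@B7, e@B5, f@B1, f@B3}

Merge at B7: IN[B7] = OUT[B1] ⊔ OUT[B5] ⊔ OUT[B6] = {a@B4, b@B1, b@B5, c@B3, c@B6, d@B0, d@B5, e@B5, f@B1, f@B3}
Applying B7's transfer function to that IN value gives OUT[B7] (row B7 above).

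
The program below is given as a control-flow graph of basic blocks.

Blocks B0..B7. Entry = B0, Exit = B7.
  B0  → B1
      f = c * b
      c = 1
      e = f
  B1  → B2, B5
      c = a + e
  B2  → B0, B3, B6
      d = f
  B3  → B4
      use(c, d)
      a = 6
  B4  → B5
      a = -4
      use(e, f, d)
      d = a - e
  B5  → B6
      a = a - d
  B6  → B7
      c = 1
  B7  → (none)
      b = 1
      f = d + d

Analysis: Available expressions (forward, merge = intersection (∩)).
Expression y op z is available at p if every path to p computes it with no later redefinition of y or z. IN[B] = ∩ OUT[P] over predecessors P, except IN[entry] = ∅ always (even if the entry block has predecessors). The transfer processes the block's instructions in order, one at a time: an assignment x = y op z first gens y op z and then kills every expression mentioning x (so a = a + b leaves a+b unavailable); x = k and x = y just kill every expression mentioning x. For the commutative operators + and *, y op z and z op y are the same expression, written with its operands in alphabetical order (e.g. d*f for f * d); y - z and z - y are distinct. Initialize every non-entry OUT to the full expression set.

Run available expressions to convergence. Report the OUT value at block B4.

Fixpoint table:
  B0: | IN={} | OUT={}
  B1: | IN={} | OUT={a+e}
  B2: | IN={a+e} | OUT={a+e}
  B3: | IN={a+e} | OUT={}
  B4: | IN={} | OUT={a-e}
  B5: | IN={} | OUT={}
  B6: | IN={} | OUT={}
  B7: | IN={} | OUT={d+d}

Merge at B4: IN[B4] = OUT[B3] = {}
Applying B4's transfer function to that IN value gives OUT[B4] (row B4 above).

Answer: {a-e}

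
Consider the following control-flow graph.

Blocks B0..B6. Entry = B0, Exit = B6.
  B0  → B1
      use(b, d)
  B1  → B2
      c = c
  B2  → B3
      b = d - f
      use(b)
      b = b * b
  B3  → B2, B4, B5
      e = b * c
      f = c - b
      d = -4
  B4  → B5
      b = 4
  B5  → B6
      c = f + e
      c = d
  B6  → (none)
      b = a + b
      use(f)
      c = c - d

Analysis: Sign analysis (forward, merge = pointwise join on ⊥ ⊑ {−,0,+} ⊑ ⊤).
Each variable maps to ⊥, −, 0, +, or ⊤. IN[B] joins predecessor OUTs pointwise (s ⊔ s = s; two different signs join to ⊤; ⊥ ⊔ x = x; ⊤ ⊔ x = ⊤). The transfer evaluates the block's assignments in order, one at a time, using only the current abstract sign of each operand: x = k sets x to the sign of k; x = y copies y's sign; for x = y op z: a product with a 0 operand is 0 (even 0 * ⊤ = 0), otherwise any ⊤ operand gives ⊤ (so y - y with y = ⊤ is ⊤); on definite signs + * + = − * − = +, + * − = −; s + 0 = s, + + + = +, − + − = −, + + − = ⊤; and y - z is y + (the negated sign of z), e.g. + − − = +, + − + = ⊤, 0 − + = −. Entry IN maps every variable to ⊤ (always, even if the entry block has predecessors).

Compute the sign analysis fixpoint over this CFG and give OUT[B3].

Per-block solution:
  B0:  IN=(all ⊤)  OUT=(all ⊤)
  B1:  IN=(all ⊤)  OUT=(all ⊤)
  B2:  IN=(all ⊤)  OUT=(all ⊤)
  B3:  IN=(all ⊤)  OUT={d:-; rest ⊤}
  B4:  IN={d:-; rest ⊤}  OUT={b:+, d:-; rest ⊤}
  B5:  IN={d:-; rest ⊤}  OUT={c:-, d:-; rest ⊤}
  B6:  IN={c:-, d:-; rest ⊤}  OUT={d:-; rest ⊤}

Merge at B3: IN[B3] = OUT[B2] = {a: ⊤, b: ⊤, c: ⊤, d: ⊤, e: ⊤, f: ⊤}
Applying B3's transfer function to that IN value gives OUT[B3] (row B3 above).

Answer: {a: ⊤, b: ⊤, c: ⊤, d: -, e: ⊤, f: ⊤}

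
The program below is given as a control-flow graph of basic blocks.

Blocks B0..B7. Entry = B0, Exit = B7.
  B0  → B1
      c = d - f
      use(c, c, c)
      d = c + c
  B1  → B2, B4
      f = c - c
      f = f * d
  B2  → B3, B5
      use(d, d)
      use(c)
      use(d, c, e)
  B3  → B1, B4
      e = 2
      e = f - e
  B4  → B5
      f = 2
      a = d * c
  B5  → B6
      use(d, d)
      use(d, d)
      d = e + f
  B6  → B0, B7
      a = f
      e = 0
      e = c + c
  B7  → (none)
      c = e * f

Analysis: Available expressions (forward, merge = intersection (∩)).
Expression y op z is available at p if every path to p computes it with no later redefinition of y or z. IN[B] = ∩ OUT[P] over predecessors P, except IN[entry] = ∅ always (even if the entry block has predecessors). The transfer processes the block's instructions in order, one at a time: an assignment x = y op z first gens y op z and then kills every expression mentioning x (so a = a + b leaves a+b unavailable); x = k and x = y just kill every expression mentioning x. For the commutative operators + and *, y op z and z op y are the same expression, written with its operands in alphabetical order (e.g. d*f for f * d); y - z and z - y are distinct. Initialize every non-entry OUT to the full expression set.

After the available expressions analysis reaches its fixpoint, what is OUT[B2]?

Answer: {c+c, c-c}

Derivation:
Fixpoint table:
  B0: | IN={} | OUT={c+c}
  B1: | IN={c+c} | OUT={c+c, c-c}
  B2: | IN={c+c, c-c} | OUT={c+c, c-c}
  B3: | IN={c+c, c-c} | OUT={c+c, c-c}
  B4: | IN={c+c, c-c} | OUT={c*d, c+c, c-c}
  B5: | IN={c+c, c-c} | OUT={c+c, c-c, e+f}
  B6: | IN={c+c, c-c, e+f} | OUT={c+c, c-c}
  B7: | IN={c+c, c-c} | OUT={e*f}

Merge at B2: IN[B2] = OUT[B1] = {c+c, c-c}
Applying B2's transfer function to that IN value gives OUT[B2] (row B2 above).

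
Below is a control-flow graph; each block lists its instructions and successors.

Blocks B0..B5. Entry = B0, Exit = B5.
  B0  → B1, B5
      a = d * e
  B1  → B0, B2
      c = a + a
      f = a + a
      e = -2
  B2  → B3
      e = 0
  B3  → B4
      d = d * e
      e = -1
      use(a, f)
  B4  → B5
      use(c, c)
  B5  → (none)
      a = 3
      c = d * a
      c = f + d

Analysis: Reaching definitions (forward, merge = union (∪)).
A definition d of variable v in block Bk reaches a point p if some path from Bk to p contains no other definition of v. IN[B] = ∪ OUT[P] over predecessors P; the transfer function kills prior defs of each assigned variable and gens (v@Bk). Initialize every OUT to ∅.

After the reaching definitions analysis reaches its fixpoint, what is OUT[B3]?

Answer: {a@B0, c@B1, d@B3, e@B3, f@B1}

Working:
Converged values:
  B0:  IN={a@B0, c@B1, e@B1, f@B1}  OUT={a@B0, c@B1, e@B1, f@B1}
  B1:  IN={a@B0, c@B1, e@B1, f@B1}  OUT={a@B0, c@B1, e@B1, f@B1}
  B2:  IN={a@B0, c@B1, e@B1, f@B1}  OUT={a@B0, c@B1, e@B2, f@B1}
  B3:  IN={a@B0, c@B1, e@B2, f@B1}  OUT={a@B0, c@B1, d@B3, e@B3, f@B1}
  B4:  IN={a@B0, c@B1, d@B3, e@B3, f@B1}  OUT={a@B0, c@B1, d@B3, e@B3, f@B1}
  B5:  IN={a@B0, c@B1, d@B3, e@B1, e@B3, f@B1}  OUT={a@B5, c@B5, d@B3, e@B1, e@B3, f@B1}

Merge at B3: IN[B3] = OUT[B2] = {a@B0, c@B1, e@B2, f@B1}
Applying B3's transfer function to that IN value gives OUT[B3] (row B3 above).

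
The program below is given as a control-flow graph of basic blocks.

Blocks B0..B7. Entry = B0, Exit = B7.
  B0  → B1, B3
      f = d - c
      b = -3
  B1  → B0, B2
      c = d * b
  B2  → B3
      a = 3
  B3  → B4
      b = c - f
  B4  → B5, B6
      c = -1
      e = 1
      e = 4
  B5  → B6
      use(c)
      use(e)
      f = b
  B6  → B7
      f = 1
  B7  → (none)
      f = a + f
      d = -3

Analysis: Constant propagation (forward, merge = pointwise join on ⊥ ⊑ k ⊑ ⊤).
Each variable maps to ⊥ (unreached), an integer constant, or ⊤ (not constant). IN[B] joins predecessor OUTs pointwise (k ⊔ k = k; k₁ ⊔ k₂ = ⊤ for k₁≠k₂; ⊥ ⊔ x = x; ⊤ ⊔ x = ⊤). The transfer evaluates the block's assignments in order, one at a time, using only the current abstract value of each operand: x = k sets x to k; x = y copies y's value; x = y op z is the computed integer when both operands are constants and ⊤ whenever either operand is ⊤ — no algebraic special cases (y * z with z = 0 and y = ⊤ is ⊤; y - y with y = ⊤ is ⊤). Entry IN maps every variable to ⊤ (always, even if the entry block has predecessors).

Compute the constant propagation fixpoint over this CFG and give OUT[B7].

Fixpoint table:
  B0: | IN=(all ⊤) | OUT={b:-3; rest ⊤}
  B1: | IN={b:-3; rest ⊤} | OUT={b:-3; rest ⊤}
  B2: | IN={b:-3; rest ⊤} | OUT={a:3, b:-3; rest ⊤}
  B3: | IN={b:-3; rest ⊤} | OUT=(all ⊤)
  B4: | IN=(all ⊤) | OUT={c:-1, e:4; rest ⊤}
  B5: | IN={c:-1, e:4; rest ⊤} | OUT={c:-1, e:4; rest ⊤}
  B6: | IN={c:-1, e:4; rest ⊤} | OUT={c:-1, e:4, f:1; rest ⊤}
  B7: | IN={c:-1, e:4, f:1; rest ⊤} | OUT={c:-1, d:-3, e:4; rest ⊤}

Merge at B7: IN[B7] = OUT[B6] = {a: ⊤, b: ⊤, c: -1, d: ⊤, e: 4, f: 1}
Applying B7's transfer function to that IN value gives OUT[B7] (row B7 above).

Answer: {a: ⊤, b: ⊤, c: -1, d: -3, e: 4, f: ⊤}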